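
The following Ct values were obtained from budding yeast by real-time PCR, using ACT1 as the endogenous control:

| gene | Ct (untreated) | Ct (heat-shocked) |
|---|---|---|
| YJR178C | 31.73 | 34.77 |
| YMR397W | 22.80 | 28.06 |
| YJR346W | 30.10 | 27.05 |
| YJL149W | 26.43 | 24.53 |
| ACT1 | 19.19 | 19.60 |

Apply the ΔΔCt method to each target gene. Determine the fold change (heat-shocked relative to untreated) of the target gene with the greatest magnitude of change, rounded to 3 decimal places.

YJR178C: ΔΔCt = (34.77−19.60) − (31.73−19.19) = 15.17 − 12.54 = 2.63; fold change = 2^-2.63 = 0.162
YMR397W: ΔΔCt = (28.06−19.60) − (22.80−19.19) = 8.46 − 3.61 = 4.85; fold change = 2^-4.85 = 0.035
YJR346W: ΔΔCt = (27.05−19.60) − (30.10−19.19) = 7.45 − 10.91 = -3.46; fold change = 2^3.46 = 11.004
YJL149W: ΔΔCt = (24.53−19.60) − (26.43−19.19) = 4.93 − 7.24 = -2.31; fold change = 2^2.31 = 4.959
YMR397W has the largest |ΔΔCt| = 4.85.

0.035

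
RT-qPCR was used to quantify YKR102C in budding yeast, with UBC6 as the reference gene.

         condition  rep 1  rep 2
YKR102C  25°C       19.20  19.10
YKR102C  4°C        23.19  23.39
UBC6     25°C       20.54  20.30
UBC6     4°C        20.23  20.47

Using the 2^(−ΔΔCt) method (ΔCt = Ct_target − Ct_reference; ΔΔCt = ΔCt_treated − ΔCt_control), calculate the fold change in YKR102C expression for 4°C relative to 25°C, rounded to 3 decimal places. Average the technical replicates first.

Mean Ct: YKR102C 25°C 19.150; YKR102C 4°C 23.290; UBC6 25°C 20.420; UBC6 4°C 20.350
ΔCt(25°C) = 19.150 − 20.420 = -1.270
ΔCt(4°C) = 23.290 − 20.350 = 2.940
ΔΔCt = 2.940 − (-1.270) = 4.210
Fold change = 2^(−4.210) = 0.0540

0.054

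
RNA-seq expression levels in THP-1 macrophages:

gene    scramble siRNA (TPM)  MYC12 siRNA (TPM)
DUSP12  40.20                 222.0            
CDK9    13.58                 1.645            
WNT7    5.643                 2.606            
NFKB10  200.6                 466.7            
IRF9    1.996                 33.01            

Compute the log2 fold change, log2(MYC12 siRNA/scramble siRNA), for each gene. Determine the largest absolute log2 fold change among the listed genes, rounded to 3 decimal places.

log2(222.0/40.20) = 2.465  (DUSP12)
log2(1.645/13.58) = -3.045  (CDK9)
log2(2.606/5.643) = -1.115  (WNT7)
log2(466.7/200.6) = 1.218  (NFKB10)
log2(33.01/1.996) = 4.048  (IRF9)
The largest magnitude belongs to IRF9.

4.048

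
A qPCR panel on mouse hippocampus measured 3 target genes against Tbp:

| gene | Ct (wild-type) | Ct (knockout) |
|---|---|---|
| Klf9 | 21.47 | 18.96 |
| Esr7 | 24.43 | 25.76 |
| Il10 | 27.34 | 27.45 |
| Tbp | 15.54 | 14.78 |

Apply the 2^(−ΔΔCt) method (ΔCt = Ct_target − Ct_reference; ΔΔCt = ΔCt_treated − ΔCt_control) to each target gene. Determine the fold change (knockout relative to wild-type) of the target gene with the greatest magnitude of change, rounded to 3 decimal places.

0.235

Klf9: ΔΔCt = (18.96−14.78) − (21.47−15.54) = 4.18 − 5.93 = -1.75; fold change = 2^1.75 = 3.364
Esr7: ΔΔCt = (25.76−14.78) − (24.43−15.54) = 10.98 − 8.89 = 2.09; fold change = 2^-2.09 = 0.235
Il10: ΔΔCt = (27.45−14.78) − (27.34−15.54) = 12.67 − 11.80 = 0.87; fold change = 2^-0.87 = 0.547
Esr7 has the largest |ΔΔCt| = 2.09.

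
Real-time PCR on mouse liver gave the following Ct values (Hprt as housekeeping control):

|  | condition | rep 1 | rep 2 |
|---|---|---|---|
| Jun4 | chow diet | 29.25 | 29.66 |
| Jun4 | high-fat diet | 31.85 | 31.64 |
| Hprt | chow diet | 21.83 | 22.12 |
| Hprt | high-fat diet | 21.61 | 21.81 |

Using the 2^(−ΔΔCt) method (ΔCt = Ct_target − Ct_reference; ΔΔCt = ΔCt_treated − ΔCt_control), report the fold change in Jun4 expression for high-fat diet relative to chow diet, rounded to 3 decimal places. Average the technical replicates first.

0.170

Mean Ct: Jun4 chow diet 29.455; Jun4 high-fat diet 31.745; Hprt chow diet 21.975; Hprt high-fat diet 21.710
ΔCt(chow diet) = 29.455 − 21.975 = 7.480
ΔCt(high-fat diet) = 31.745 − 21.710 = 10.035
ΔΔCt = 10.035 − 7.480 = 2.555
Fold change = 2^(−2.555) = 0.1702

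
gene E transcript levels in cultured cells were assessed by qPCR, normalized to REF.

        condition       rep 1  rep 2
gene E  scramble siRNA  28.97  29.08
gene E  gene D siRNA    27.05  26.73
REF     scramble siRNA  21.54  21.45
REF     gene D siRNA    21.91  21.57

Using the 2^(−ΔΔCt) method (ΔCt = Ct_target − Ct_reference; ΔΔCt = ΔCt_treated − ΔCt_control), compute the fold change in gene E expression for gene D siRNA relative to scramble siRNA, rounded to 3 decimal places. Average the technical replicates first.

Mean Ct: gene E scramble siRNA 29.025; gene E gene D siRNA 26.890; REF scramble siRNA 21.495; REF gene D siRNA 21.740
ΔCt(scramble siRNA) = 29.025 − 21.495 = 7.530
ΔCt(gene D siRNA) = 26.890 − 21.740 = 5.150
ΔΔCt = 5.150 − 7.530 = -2.380
Fold change = 2^(−(-2.380)) = 2^2.380 = 5.2054

5.205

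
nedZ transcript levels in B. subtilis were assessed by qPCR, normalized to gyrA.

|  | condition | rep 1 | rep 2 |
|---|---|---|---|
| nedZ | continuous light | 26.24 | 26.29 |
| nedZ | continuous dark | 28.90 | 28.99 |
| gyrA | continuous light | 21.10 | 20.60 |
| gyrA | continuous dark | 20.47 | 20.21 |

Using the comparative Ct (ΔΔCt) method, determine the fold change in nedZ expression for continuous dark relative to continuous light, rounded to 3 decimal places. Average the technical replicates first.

Mean Ct: nedZ continuous light 26.265; nedZ continuous dark 28.945; gyrA continuous light 20.850; gyrA continuous dark 20.340
ΔCt(continuous light) = 26.265 − 20.850 = 5.415
ΔCt(continuous dark) = 28.945 − 20.340 = 8.605
ΔΔCt = 8.605 − 5.415 = 3.190
Fold change = 2^(−3.190) = 0.1096

0.110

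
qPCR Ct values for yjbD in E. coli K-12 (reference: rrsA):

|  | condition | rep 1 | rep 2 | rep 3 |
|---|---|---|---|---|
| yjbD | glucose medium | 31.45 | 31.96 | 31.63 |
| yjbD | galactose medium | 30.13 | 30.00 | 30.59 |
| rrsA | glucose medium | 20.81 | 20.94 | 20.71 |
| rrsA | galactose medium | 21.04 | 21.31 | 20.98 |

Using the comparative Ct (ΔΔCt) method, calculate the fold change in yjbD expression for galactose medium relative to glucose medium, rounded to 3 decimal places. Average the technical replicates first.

3.317

Mean Ct: yjbD glucose medium 31.680; yjbD galactose medium 30.240; rrsA glucose medium 20.820; rrsA galactose medium 21.110
ΔCt(glucose medium) = 31.680 − 20.820 = 10.860
ΔCt(galactose medium) = 30.240 − 21.110 = 9.130
ΔΔCt = 9.130 − 10.860 = -1.730
Fold change = 2^(−(-1.730)) = 2^1.730 = 3.3173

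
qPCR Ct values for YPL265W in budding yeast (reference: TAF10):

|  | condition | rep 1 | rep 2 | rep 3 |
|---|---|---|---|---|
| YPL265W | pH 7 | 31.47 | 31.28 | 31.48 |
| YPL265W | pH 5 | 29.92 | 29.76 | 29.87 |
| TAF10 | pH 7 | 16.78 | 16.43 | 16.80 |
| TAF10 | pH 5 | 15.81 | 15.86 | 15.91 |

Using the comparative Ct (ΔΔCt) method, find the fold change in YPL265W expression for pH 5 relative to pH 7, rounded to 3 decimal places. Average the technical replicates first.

1.682

Mean Ct: YPL265W pH 7 31.410; YPL265W pH 5 29.850; TAF10 pH 7 16.670; TAF10 pH 5 15.860
ΔCt(pH 7) = 31.410 − 16.670 = 14.740
ΔCt(pH 5) = 29.850 − 15.860 = 13.990
ΔΔCt = 13.990 − 14.740 = -0.750
Fold change = 2^(−(-0.750)) = 2^0.750 = 1.6818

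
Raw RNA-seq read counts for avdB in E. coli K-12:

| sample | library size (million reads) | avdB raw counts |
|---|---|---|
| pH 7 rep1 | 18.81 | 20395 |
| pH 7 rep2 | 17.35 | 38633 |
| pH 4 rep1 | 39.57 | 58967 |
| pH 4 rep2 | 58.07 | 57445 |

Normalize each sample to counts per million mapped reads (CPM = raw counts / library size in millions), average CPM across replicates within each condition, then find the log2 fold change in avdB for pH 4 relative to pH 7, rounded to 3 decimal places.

-0.417

CPM(pH 7 rep1) = 20395 / 18.81 = 1084.2637
CPM(pH 7 rep2) = 38633 / 17.35 = 2226.6859
CPM(pH 4 rep1) = 58967 / 39.57 = 1490.1946
CPM(pH 4 rep2) = 57445 / 58.07 = 989.2371
mean CPM(pH 7) = 1655.4748; mean CPM(pH 4) = 1239.7159
Fold change = 1239.7159 / 1655.4748 = 0.74886
log2(0.74886) = -0.4172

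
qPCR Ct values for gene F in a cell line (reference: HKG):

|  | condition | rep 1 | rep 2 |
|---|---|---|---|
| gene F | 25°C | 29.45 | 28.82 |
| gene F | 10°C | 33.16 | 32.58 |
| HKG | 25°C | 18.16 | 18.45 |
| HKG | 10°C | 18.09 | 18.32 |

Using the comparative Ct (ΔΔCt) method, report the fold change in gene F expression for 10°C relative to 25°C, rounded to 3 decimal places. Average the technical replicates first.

Mean Ct: gene F 25°C 29.135; gene F 10°C 32.870; HKG 25°C 18.305; HKG 10°C 18.205
ΔCt(25°C) = 29.135 − 18.305 = 10.830
ΔCt(10°C) = 32.870 − 18.205 = 14.665
ΔΔCt = 14.665 − 10.830 = 3.835
Fold change = 2^(−3.835) = 0.0701

0.070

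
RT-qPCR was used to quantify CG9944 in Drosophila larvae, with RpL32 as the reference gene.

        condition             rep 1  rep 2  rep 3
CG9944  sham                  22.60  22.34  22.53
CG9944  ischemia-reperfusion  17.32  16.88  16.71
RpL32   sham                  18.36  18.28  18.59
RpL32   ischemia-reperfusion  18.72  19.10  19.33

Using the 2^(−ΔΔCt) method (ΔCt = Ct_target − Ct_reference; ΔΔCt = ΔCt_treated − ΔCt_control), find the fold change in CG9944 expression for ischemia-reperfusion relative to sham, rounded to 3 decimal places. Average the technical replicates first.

71.506

Mean Ct: CG9944 sham 22.490; CG9944 ischemia-reperfusion 16.970; RpL32 sham 18.410; RpL32 ischemia-reperfusion 19.050
ΔCt(sham) = 22.490 − 18.410 = 4.080
ΔCt(ischemia-reperfusion) = 16.970 − 19.050 = -2.080
ΔΔCt = -2.080 − 4.080 = -6.160
Fold change = 2^(−(-6.160)) = 2^6.160 = 71.5064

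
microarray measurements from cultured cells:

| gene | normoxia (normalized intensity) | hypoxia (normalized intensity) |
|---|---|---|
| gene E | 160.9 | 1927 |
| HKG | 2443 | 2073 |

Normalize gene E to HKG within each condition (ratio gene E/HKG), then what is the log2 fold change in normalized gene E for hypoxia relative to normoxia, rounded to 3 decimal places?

3.819

gene E/HKG (normoxia) = 160.9 / 2443 = 0.065862
gene E/HKG (hypoxia) = 1927 / 2073 = 0.92957
Fold change = 0.92957 / 0.065862 = 14.1140
log2(14.1140) = 3.8191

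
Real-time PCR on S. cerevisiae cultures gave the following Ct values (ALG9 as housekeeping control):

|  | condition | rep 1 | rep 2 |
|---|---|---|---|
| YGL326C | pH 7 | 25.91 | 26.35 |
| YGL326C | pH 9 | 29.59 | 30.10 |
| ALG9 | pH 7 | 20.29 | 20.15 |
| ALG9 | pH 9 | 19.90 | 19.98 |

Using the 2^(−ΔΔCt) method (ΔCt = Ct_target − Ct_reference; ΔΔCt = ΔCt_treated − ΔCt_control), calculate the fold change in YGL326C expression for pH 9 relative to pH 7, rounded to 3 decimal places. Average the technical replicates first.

0.063

Mean Ct: YGL326C pH 7 26.130; YGL326C pH 9 29.845; ALG9 pH 7 20.220; ALG9 pH 9 19.940
ΔCt(pH 7) = 26.130 − 20.220 = 5.910
ΔCt(pH 9) = 29.845 − 19.940 = 9.905
ΔΔCt = 9.905 − 5.910 = 3.995
Fold change = 2^(−3.995) = 0.0627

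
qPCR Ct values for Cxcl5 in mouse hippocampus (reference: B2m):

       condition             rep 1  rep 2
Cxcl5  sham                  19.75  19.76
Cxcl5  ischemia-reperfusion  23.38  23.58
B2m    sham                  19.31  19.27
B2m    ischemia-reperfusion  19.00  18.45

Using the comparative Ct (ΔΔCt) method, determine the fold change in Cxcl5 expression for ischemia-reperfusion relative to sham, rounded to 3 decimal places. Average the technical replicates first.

0.051

Mean Ct: Cxcl5 sham 19.755; Cxcl5 ischemia-reperfusion 23.480; B2m sham 19.290; B2m ischemia-reperfusion 18.725
ΔCt(sham) = 19.755 − 19.290 = 0.465
ΔCt(ischemia-reperfusion) = 23.480 − 18.725 = 4.755
ΔΔCt = 4.755 − 0.465 = 4.290
Fold change = 2^(−4.290) = 0.0511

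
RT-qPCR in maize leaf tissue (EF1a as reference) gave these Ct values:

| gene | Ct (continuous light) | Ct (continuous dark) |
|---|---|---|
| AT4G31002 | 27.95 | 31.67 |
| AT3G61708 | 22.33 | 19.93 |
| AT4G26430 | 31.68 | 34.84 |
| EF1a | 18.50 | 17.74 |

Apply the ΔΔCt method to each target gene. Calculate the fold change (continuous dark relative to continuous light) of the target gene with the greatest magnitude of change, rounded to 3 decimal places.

0.045

AT4G31002: ΔΔCt = (31.67−17.74) − (27.95−18.50) = 13.93 − 9.45 = 4.48; fold change = 2^-4.48 = 0.045
AT3G61708: ΔΔCt = (19.93−17.74) − (22.33−18.50) = 2.19 − 3.83 = -1.64; fold change = 2^1.64 = 3.117
AT4G26430: ΔΔCt = (34.84−17.74) − (31.68−18.50) = 17.10 − 13.18 = 3.92; fold change = 2^-3.92 = 0.066
AT4G31002 has the largest |ΔΔCt| = 4.48.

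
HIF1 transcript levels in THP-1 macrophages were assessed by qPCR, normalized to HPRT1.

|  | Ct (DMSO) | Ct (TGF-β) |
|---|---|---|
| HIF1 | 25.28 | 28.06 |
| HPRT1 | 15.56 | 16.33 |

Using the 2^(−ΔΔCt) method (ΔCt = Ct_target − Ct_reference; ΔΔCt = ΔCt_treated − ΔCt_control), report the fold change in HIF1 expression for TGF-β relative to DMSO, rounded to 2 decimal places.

ΔCt(DMSO) = 25.280 − 15.560 = 9.720
ΔCt(TGF-β) = 28.060 − 16.330 = 11.730
ΔΔCt = 11.730 − 9.720 = 2.010
Fold change = 2^(−2.010) = 0.248

0.25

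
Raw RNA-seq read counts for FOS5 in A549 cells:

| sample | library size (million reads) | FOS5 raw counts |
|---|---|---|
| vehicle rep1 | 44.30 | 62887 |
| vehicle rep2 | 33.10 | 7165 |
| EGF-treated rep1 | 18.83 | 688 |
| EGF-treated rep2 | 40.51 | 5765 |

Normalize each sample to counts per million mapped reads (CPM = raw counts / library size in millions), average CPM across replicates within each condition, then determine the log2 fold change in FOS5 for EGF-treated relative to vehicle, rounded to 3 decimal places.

CPM(vehicle rep1) = 62887 / 44.30 = 1419.5711
CPM(vehicle rep2) = 7165 / 33.10 = 216.4653
CPM(EGF-treated rep1) = 688 / 18.83 = 36.5374
CPM(EGF-treated rep2) = 5765 / 40.51 = 142.3105
mean CPM(vehicle) = 818.0182; mean CPM(EGF-treated) = 89.4240
Fold change = 89.4240 / 818.0182 = 0.10932
log2(0.10932) = -3.1934

-3.193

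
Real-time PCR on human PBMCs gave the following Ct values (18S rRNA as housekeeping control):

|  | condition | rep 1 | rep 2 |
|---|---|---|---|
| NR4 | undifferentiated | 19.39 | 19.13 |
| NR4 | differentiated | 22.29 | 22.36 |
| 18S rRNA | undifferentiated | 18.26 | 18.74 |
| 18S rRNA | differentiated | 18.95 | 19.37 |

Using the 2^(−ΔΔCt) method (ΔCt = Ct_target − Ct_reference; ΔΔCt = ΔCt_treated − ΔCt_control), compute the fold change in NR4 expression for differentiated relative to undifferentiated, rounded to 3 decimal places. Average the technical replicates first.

0.189

Mean Ct: NR4 undifferentiated 19.260; NR4 differentiated 22.325; 18S rRNA undifferentiated 18.500; 18S rRNA differentiated 19.160
ΔCt(undifferentiated) = 19.260 − 18.500 = 0.760
ΔCt(differentiated) = 22.325 − 19.160 = 3.165
ΔΔCt = 3.165 − 0.760 = 2.405
Fold change = 2^(−2.405) = 0.1888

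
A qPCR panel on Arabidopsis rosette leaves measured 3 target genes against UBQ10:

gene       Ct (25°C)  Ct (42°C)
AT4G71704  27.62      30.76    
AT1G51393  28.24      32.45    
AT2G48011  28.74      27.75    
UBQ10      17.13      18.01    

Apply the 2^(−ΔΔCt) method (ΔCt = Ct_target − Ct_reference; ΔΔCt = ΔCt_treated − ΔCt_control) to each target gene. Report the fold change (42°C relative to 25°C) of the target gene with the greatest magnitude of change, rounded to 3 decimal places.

0.099

AT4G71704: ΔΔCt = (30.76−18.01) − (27.62−17.13) = 12.75 − 10.49 = 2.26; fold change = 2^-2.26 = 0.209
AT1G51393: ΔΔCt = (32.45−18.01) − (28.24−17.13) = 14.44 − 11.11 = 3.33; fold change = 2^-3.33 = 0.099
AT2G48011: ΔΔCt = (27.75−18.01) − (28.74−17.13) = 9.74 − 11.61 = -1.87; fold change = 2^1.87 = 3.655
AT1G51393 has the largest |ΔΔCt| = 3.33.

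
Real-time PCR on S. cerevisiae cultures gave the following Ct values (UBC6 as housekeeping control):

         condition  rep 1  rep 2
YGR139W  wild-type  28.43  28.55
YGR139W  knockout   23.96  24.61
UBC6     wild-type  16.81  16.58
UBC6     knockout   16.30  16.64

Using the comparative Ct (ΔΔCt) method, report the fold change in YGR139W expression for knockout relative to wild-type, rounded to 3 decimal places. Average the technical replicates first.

Mean Ct: YGR139W wild-type 28.490; YGR139W knockout 24.285; UBC6 wild-type 16.695; UBC6 knockout 16.470
ΔCt(wild-type) = 28.490 − 16.695 = 11.795
ΔCt(knockout) = 24.285 − 16.470 = 7.815
ΔΔCt = 7.815 − 11.795 = -3.980
Fold change = 2^(−(-3.980)) = 2^3.980 = 15.7797

15.780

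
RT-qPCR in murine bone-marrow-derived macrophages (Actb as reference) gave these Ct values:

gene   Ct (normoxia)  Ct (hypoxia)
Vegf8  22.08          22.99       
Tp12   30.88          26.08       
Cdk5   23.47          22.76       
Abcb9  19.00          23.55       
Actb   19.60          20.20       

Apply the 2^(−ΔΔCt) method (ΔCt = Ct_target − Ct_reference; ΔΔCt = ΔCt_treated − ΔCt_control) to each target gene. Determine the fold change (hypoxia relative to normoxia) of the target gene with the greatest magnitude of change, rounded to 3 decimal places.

42.224

Vegf8: ΔΔCt = (22.99−20.20) − (22.08−19.60) = 2.79 − 2.48 = 0.31; fold change = 2^-0.31 = 0.807
Tp12: ΔΔCt = (26.08−20.20) − (30.88−19.60) = 5.88 − 11.28 = -5.40; fold change = 2^5.40 = 42.224
Cdk5: ΔΔCt = (22.76−20.20) − (23.47−19.60) = 2.56 − 3.87 = -1.31; fold change = 2^1.31 = 2.479
Abcb9: ΔΔCt = (23.55−20.20) − (19.00−19.60) = 3.35 − (-0.60) = 3.95; fold change = 2^-3.95 = 0.065
Tp12 has the largest |ΔΔCt| = 5.40.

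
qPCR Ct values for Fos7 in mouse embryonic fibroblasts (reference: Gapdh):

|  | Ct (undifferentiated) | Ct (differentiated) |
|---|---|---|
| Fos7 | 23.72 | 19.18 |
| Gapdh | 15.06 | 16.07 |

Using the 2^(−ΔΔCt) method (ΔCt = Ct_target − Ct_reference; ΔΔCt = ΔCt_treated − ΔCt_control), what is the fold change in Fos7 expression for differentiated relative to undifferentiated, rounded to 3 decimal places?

46.851

ΔCt(undifferentiated) = 23.720 − 15.060 = 8.660
ΔCt(differentiated) = 19.180 − 16.070 = 3.110
ΔΔCt = 3.110 − 8.660 = -5.550
Fold change = 2^(−(-5.550)) = 2^5.550 = 46.8507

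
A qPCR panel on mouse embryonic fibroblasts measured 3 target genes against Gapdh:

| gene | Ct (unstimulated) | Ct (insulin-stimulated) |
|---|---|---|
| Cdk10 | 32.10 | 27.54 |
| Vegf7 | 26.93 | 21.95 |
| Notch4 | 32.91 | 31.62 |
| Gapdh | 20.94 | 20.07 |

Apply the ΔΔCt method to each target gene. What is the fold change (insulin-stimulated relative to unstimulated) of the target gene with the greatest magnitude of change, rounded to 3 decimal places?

17.268

Cdk10: ΔΔCt = (27.54−20.07) − (32.10−20.94) = 7.47 − 11.16 = -3.69; fold change = 2^3.69 = 12.906
Vegf7: ΔΔCt = (21.95−20.07) − (26.93−20.94) = 1.88 − 5.99 = -4.11; fold change = 2^4.11 = 17.268
Notch4: ΔΔCt = (31.62−20.07) − (32.91−20.94) = 11.55 − 11.97 = -0.42; fold change = 2^0.42 = 1.338
Vegf7 has the largest |ΔΔCt| = 4.11.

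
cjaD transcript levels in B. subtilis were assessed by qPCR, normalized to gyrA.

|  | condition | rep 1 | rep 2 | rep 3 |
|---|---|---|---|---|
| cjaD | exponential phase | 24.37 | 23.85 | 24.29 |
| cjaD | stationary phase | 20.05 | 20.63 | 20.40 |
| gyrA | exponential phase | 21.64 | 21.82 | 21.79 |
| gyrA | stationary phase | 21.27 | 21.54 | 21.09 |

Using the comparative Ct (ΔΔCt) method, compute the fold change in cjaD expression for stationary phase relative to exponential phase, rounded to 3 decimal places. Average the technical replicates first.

10.267

Mean Ct: cjaD exponential phase 24.170; cjaD stationary phase 20.360; gyrA exponential phase 21.750; gyrA stationary phase 21.300
ΔCt(exponential phase) = 24.170 − 21.750 = 2.420
ΔCt(stationary phase) = 20.360 − 21.300 = -0.940
ΔΔCt = -0.940 − 2.420 = -3.360
Fold change = 2^(−(-3.360)) = 2^3.360 = 10.2674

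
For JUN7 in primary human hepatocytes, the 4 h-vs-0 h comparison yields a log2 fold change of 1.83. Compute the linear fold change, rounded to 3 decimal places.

3.555

Fold change = 2^(1.83) = 3.5554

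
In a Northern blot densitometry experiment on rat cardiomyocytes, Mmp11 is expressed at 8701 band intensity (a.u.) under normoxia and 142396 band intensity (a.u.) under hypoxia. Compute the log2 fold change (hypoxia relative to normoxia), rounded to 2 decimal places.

Fold change = 142396 / 8701 = 16.3655
log2(16.3655) = 4.033

4.03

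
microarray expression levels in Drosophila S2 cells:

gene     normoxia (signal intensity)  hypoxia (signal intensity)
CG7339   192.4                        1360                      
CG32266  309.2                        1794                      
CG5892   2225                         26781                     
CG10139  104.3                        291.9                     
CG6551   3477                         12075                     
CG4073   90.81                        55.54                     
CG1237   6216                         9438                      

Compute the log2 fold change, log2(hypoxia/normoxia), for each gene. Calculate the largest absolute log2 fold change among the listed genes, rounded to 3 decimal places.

3.589

log2(1360/192.4) = 2.821  (CG7339)
log2(1794/309.2) = 2.537  (CG32266)
log2(26781/2225) = 3.589  (CG5892)
log2(291.9/104.3) = 1.485  (CG10139)
log2(12075/3477) = 1.796  (CG6551)
log2(55.54/90.81) = -0.709  (CG4073)
log2(9438/6216) = 0.602  (CG1237)
The largest magnitude belongs to CG5892.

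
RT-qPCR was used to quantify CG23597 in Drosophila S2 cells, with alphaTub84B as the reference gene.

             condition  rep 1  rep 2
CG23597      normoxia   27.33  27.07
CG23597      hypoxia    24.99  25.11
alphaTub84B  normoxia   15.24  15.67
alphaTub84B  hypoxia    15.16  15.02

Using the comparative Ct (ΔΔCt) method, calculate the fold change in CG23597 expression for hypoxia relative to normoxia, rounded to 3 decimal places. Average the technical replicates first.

Mean Ct: CG23597 normoxia 27.200; CG23597 hypoxia 25.050; alphaTub84B normoxia 15.455; alphaTub84B hypoxia 15.090
ΔCt(normoxia) = 27.200 − 15.455 = 11.745
ΔCt(hypoxia) = 25.050 − 15.090 = 9.960
ΔΔCt = 9.960 − 11.745 = -1.785
Fold change = 2^(−(-1.785)) = 2^1.785 = 3.4462

3.446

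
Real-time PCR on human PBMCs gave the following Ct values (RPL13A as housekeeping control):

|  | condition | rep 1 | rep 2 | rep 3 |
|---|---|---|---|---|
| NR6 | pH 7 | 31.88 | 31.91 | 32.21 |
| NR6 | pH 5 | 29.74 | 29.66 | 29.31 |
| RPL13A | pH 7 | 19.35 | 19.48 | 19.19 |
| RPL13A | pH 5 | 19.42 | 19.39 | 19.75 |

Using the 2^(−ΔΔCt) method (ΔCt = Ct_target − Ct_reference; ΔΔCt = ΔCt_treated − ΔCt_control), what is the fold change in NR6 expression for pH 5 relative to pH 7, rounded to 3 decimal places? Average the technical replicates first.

Mean Ct: NR6 pH 7 32.000; NR6 pH 5 29.570; RPL13A pH 7 19.340; RPL13A pH 5 19.520
ΔCt(pH 7) = 32.000 − 19.340 = 12.660
ΔCt(pH 5) = 29.570 − 19.520 = 10.050
ΔΔCt = 10.050 − 12.660 = -2.610
Fold change = 2^(−(-2.610)) = 2^2.610 = 6.1050

6.105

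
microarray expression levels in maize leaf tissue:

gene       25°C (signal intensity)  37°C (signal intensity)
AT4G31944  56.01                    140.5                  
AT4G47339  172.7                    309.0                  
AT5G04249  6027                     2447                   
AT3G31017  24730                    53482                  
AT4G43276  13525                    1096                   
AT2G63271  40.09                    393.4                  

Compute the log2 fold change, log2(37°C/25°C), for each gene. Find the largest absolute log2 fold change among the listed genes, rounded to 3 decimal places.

3.625

log2(140.5/56.01) = 1.327  (AT4G31944)
log2(309.0/172.7) = 0.839  (AT4G47339)
log2(2447/6027) = -1.300  (AT5G04249)
log2(53482/24730) = 1.113  (AT3G31017)
log2(1096/13525) = -3.625  (AT4G43276)
log2(393.4/40.09) = 3.295  (AT2G63271)
The largest magnitude belongs to AT4G43276.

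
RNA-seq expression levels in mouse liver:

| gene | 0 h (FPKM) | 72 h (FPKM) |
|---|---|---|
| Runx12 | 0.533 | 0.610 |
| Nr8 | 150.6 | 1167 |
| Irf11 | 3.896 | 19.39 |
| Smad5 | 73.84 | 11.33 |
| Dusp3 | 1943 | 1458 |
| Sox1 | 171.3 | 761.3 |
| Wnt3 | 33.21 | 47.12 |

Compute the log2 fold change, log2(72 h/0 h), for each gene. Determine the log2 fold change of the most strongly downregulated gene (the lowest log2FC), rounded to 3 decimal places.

log2(0.610/0.533) = 0.195  (Runx12)
log2(1167/150.6) = 2.954  (Nr8)
log2(19.39/3.896) = 2.315  (Irf11)
log2(11.33/73.84) = -2.704  (Smad5)
log2(1458/1943) = -0.414  (Dusp3)
log2(761.3/171.3) = 2.152  (Sox1)
log2(47.12/33.21) = 0.505  (Wnt3)
Smad5 is most strongly downregulated.

-2.704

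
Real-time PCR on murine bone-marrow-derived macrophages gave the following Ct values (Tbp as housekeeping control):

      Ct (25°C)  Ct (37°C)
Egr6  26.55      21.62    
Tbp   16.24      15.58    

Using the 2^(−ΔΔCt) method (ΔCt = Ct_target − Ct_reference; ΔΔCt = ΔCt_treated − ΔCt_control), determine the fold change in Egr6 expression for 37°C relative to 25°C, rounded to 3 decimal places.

ΔCt(25°C) = 26.550 − 16.240 = 10.310
ΔCt(37°C) = 21.620 − 15.580 = 6.040
ΔΔCt = 6.040 − 10.310 = -4.270
Fold change = 2^(−(-4.270)) = 2^4.270 = 19.2929

19.293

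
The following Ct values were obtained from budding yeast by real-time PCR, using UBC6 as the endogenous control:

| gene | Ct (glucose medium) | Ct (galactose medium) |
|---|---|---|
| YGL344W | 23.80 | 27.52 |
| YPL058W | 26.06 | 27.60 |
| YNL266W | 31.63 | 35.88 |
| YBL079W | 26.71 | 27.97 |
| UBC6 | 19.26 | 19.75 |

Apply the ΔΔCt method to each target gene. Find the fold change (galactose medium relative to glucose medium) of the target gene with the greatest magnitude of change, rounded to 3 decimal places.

YGL344W: ΔΔCt = (27.52−19.75) − (23.80−19.26) = 7.77 − 4.54 = 3.23; fold change = 2^-3.23 = 0.107
YPL058W: ΔΔCt = (27.60−19.75) − (26.06−19.26) = 7.85 − 6.80 = 1.05; fold change = 2^-1.05 = 0.483
YNL266W: ΔΔCt = (35.88−19.75) − (31.63−19.26) = 16.13 − 12.37 = 3.76; fold change = 2^-3.76 = 0.074
YBL079W: ΔΔCt = (27.97−19.75) − (26.71−19.26) = 8.22 − 7.45 = 0.77; fold change = 2^-0.77 = 0.586
YNL266W has the largest |ΔΔCt| = 3.76.

0.074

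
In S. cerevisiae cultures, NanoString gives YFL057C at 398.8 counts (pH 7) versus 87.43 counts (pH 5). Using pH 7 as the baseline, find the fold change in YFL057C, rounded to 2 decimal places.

Fold change = 87.43 / 398.8 = 0.219
YFL057C is downregulated.

0.22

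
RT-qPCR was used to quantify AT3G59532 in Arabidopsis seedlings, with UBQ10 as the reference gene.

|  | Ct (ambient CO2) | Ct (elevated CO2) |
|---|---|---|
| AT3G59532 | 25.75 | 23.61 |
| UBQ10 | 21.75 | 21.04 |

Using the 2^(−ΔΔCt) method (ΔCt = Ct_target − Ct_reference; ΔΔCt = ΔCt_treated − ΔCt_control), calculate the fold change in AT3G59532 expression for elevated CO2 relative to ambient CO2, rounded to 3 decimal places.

ΔCt(ambient CO2) = 25.750 − 21.750 = 4.000
ΔCt(elevated CO2) = 23.610 − 21.040 = 2.570
ΔΔCt = 2.570 − 4.000 = -1.430
Fold change = 2^(−(-1.430)) = 2^1.430 = 2.6945

2.694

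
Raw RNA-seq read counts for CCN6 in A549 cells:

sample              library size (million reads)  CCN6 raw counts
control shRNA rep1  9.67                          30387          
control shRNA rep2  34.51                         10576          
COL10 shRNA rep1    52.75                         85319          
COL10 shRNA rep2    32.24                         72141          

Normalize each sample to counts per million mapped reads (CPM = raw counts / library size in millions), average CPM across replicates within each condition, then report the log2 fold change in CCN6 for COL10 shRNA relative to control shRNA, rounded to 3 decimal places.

0.161

CPM(control shRNA rep1) = 30387 / 9.67 = 3142.3992
CPM(control shRNA rep2) = 10576 / 34.51 = 306.4619
CPM(COL10 shRNA rep1) = 85319 / 52.75 = 1617.4218
CPM(COL10 shRNA rep2) = 72141 / 32.24 = 2237.6241
mean CPM(control shRNA) = 1724.4305; mean CPM(COL10 shRNA) = 1927.5229
Fold change = 1927.5229 / 1724.4305 = 1.11777
log2(1.11777) = 0.1606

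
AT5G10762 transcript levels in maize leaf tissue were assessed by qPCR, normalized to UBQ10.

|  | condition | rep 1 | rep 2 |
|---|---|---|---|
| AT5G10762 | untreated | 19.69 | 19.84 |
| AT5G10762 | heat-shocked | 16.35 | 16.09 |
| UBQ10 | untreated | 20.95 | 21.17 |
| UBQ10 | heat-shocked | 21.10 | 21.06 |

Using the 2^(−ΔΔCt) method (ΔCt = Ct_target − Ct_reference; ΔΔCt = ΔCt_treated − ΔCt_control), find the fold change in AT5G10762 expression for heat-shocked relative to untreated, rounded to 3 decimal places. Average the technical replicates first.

Mean Ct: AT5G10762 untreated 19.765; AT5G10762 heat-shocked 16.220; UBQ10 untreated 21.060; UBQ10 heat-shocked 21.080
ΔCt(untreated) = 19.765 − 21.060 = -1.295
ΔCt(heat-shocked) = 16.220 − 21.080 = -4.860
ΔΔCt = -4.860 − (-1.295) = -3.565
Fold change = 2^(−(-3.565)) = 2^3.565 = 11.8351

11.835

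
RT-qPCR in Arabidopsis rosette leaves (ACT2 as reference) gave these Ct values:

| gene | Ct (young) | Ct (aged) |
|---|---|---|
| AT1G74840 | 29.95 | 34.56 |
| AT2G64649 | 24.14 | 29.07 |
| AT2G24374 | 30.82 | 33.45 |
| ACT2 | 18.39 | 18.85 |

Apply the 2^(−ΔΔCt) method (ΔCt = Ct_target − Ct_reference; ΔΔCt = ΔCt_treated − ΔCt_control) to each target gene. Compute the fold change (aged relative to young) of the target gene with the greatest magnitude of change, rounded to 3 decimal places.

0.045

AT1G74840: ΔΔCt = (34.56−18.85) − (29.95−18.39) = 15.71 − 11.56 = 4.15; fold change = 2^-4.15 = 0.056
AT2G64649: ΔΔCt = (29.07−18.85) − (24.14−18.39) = 10.22 − 5.75 = 4.47; fold change = 2^-4.47 = 0.045
AT2G24374: ΔΔCt = (33.45−18.85) − (30.82−18.39) = 14.60 − 12.43 = 2.17; fold change = 2^-2.17 = 0.222
AT2G64649 has the largest |ΔΔCt| = 4.47.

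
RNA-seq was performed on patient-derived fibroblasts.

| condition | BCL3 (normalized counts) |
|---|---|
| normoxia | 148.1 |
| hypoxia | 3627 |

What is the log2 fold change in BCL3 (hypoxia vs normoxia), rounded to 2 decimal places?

Fold change = 3627 / 148.1 = 24.4902
log2(24.4902) = 4.614

4.61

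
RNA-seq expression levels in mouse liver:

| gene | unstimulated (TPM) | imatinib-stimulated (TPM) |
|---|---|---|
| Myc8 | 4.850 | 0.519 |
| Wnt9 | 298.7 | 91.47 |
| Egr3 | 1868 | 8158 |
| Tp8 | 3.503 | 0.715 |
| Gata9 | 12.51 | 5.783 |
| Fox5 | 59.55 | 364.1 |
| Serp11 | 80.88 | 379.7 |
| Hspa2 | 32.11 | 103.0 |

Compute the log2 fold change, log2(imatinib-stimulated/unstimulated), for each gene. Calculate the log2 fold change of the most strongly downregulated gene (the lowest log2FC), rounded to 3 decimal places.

log2(0.519/4.850) = -3.224  (Myc8)
log2(91.47/298.7) = -1.707  (Wnt9)
log2(8158/1868) = 2.127  (Egr3)
log2(0.715/3.503) = -2.293  (Tp8)
log2(5.783/12.51) = -1.113  (Gata9)
log2(364.1/59.55) = 2.612  (Fox5)
log2(379.7/80.88) = 2.231  (Serp11)
log2(103.0/32.11) = 1.682  (Hspa2)
Myc8 is most strongly downregulated.

-3.224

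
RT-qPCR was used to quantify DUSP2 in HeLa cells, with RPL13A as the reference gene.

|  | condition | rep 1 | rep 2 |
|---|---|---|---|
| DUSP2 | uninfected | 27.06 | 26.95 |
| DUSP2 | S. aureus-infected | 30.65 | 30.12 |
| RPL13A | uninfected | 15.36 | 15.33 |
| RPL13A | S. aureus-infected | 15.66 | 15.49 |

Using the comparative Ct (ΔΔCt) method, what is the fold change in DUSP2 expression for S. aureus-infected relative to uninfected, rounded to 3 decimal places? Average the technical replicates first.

Mean Ct: DUSP2 uninfected 27.005; DUSP2 S. aureus-infected 30.385; RPL13A uninfected 15.345; RPL13A S. aureus-infected 15.575
ΔCt(uninfected) = 27.005 − 15.345 = 11.660
ΔCt(S. aureus-infected) = 30.385 − 15.575 = 14.810
ΔΔCt = 14.810 − 11.660 = 3.150
Fold change = 2^(−3.150) = 0.1127

0.113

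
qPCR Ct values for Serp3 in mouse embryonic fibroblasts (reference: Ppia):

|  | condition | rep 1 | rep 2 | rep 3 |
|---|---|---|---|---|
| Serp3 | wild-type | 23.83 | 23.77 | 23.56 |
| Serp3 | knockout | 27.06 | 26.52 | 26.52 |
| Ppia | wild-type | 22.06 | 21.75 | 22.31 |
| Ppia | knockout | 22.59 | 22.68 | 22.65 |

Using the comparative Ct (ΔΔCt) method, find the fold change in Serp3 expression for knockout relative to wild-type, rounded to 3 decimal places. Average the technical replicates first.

Mean Ct: Serp3 wild-type 23.720; Serp3 knockout 26.700; Ppia wild-type 22.040; Ppia knockout 22.640
ΔCt(wild-type) = 23.720 − 22.040 = 1.680
ΔCt(knockout) = 26.700 − 22.640 = 4.060
ΔΔCt = 4.060 − 1.680 = 2.380
Fold change = 2^(−2.380) = 0.1921

0.192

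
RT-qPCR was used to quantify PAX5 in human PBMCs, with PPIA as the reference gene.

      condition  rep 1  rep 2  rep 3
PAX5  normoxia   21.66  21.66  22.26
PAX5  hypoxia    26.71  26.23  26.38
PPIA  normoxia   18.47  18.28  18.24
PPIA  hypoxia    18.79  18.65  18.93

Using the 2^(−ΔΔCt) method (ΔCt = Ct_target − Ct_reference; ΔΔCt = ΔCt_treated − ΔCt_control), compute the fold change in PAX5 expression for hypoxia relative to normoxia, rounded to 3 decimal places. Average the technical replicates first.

0.058

Mean Ct: PAX5 normoxia 21.860; PAX5 hypoxia 26.440; PPIA normoxia 18.330; PPIA hypoxia 18.790
ΔCt(normoxia) = 21.860 − 18.330 = 3.530
ΔCt(hypoxia) = 26.440 − 18.790 = 7.650
ΔΔCt = 7.650 − 3.530 = 4.120
Fold change = 2^(−4.120) = 0.0575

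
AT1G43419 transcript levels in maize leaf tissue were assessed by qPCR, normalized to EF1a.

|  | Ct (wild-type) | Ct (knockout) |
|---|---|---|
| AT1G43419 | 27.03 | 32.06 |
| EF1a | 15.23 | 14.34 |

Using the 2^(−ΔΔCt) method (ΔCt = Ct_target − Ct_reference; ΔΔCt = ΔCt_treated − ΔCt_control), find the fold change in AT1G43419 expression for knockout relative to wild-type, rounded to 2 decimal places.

0.02

ΔCt(wild-type) = 27.030 − 15.230 = 11.800
ΔCt(knockout) = 32.060 − 14.340 = 17.720
ΔΔCt = 17.720 − 11.800 = 5.920
Fold change = 2^(−5.920) = 0.017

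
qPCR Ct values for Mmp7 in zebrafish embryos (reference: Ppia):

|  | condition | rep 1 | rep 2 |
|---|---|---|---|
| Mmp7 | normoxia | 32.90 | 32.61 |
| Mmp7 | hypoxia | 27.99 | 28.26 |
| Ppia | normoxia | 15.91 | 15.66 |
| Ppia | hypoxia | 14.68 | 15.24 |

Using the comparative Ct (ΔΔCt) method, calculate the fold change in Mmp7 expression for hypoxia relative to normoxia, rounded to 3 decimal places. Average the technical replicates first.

Mean Ct: Mmp7 normoxia 32.755; Mmp7 hypoxia 28.125; Ppia normoxia 15.785; Ppia hypoxia 14.960
ΔCt(normoxia) = 32.755 − 15.785 = 16.970
ΔCt(hypoxia) = 28.125 − 14.960 = 13.165
ΔΔCt = 13.165 − 16.970 = -3.805
Fold change = 2^(−(-3.805)) = 2^3.805 = 13.9772

13.977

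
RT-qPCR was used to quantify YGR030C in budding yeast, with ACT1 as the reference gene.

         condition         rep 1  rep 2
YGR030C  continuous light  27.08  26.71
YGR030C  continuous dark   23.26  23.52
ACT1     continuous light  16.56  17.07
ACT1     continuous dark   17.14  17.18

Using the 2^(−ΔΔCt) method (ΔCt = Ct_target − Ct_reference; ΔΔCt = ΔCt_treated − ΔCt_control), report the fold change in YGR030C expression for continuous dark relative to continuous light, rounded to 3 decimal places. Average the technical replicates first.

14.420

Mean Ct: YGR030C continuous light 26.895; YGR030C continuous dark 23.390; ACT1 continuous light 16.815; ACT1 continuous dark 17.160
ΔCt(continuous light) = 26.895 − 16.815 = 10.080
ΔCt(continuous dark) = 23.390 − 17.160 = 6.230
ΔΔCt = 6.230 − 10.080 = -3.850
Fold change = 2^(−(-3.850)) = 2^3.850 = 14.4200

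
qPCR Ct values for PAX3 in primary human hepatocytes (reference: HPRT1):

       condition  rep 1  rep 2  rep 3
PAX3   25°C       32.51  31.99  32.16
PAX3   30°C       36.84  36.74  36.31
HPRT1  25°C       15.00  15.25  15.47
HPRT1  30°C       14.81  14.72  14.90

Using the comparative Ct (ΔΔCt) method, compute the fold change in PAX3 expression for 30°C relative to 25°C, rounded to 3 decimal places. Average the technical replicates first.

0.035

Mean Ct: PAX3 25°C 32.220; PAX3 30°C 36.630; HPRT1 25°C 15.240; HPRT1 30°C 14.810
ΔCt(25°C) = 32.220 − 15.240 = 16.980
ΔCt(30°C) = 36.630 − 14.810 = 21.820
ΔΔCt = 21.820 − 16.980 = 4.840
Fold change = 2^(−4.840) = 0.0349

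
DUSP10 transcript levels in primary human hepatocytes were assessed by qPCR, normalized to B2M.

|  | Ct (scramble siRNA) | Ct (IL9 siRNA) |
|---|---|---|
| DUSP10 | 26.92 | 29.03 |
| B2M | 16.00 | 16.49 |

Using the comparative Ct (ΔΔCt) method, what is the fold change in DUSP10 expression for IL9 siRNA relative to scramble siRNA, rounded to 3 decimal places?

0.325

ΔCt(scramble siRNA) = 26.920 − 16.000 = 10.920
ΔCt(IL9 siRNA) = 29.030 − 16.490 = 12.540
ΔΔCt = 12.540 − 10.920 = 1.620
Fold change = 2^(−1.620) = 0.3253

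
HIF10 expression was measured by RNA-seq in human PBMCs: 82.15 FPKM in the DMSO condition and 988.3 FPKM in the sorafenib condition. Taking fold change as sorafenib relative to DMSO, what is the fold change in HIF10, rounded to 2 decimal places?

12.03

Fold change = 988.3 / 82.15 = 12.030
HIF10 is upregulated.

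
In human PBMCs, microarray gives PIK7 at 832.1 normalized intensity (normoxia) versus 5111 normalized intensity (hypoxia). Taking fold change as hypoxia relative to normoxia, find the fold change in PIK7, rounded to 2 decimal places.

6.14

Fold change = 5111 / 832.1 = 6.142
PIK7 is upregulated.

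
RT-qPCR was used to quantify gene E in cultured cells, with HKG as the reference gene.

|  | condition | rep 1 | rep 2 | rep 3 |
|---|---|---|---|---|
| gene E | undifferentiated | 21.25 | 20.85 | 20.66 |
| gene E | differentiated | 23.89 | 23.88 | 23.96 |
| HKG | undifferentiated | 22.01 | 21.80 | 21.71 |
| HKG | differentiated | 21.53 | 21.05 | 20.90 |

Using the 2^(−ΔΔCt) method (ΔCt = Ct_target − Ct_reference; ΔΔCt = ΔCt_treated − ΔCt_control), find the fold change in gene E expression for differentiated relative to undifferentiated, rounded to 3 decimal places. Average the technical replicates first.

0.079

Mean Ct: gene E undifferentiated 20.920; gene E differentiated 23.910; HKG undifferentiated 21.840; HKG differentiated 21.160
ΔCt(undifferentiated) = 20.920 − 21.840 = -0.920
ΔCt(differentiated) = 23.910 − 21.160 = 2.750
ΔΔCt = 2.750 − (-0.920) = 3.670
Fold change = 2^(−3.670) = 0.0786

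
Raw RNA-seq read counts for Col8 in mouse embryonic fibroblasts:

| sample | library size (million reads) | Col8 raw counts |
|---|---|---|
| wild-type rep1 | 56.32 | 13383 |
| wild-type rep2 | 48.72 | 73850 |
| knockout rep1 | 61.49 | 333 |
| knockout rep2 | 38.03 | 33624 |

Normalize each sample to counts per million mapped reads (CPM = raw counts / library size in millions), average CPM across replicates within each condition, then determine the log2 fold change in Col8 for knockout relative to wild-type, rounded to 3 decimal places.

CPM(wild-type rep1) = 13383 / 56.32 = 237.6243
CPM(wild-type rep2) = 73850 / 48.72 = 1515.8046
CPM(knockout rep1) = 333 / 61.49 = 5.4155
CPM(knockout rep2) = 33624 / 38.03 = 884.1441
mean CPM(wild-type) = 876.7144; mean CPM(knockout) = 444.7798
Fold change = 444.7798 / 876.7144 = 0.50733
log2(0.50733) = -0.9790

-0.979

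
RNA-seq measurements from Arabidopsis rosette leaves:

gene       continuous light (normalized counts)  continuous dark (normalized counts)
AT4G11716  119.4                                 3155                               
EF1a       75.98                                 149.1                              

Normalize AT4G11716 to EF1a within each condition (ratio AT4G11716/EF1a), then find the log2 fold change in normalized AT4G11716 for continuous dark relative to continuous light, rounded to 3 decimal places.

3.751

AT4G11716/EF1a (continuous light) = 119.4 / 75.98 = 1.5715
AT4G11716/EF1a (continuous dark) = 3155 / 149.1 = 21.16
Fold change = 21.16 / 1.5715 = 13.4653
log2(13.4653) = 3.7512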